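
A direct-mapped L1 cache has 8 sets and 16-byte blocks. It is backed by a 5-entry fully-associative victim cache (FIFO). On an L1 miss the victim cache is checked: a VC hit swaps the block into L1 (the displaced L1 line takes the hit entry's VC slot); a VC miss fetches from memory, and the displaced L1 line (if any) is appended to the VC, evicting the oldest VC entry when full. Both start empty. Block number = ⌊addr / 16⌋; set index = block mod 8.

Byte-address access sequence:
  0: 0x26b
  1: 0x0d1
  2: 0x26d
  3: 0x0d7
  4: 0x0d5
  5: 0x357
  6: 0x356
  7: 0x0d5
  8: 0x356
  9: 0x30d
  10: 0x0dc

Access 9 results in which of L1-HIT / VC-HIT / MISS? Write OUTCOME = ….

#0 0x26b→b38/s6 MISS; vc=[]
#1 0xd1→b13/s5 MISS; vc=[]
#2 0x26d→b38/s6 L1-HIT; vc=[]
#3 0xd7→b13/s5 L1-HIT; vc=[]
#4 0xd5→b13/s5 L1-HIT; vc=[]
#5 0x357→b53/s5 MISS; vc=[13]
#6 0x356→b53/s5 L1-HIT; vc=[13]
#7 0xd5→b13/s5 VC-HIT; vc=[53]
#8 0x356→b53/s5 VC-HIT; vc=[13]
#9 0x30d→b48/s0 MISS; vc=[13]
#10 0xdc→b13/s5 VC-HIT; vc=[53]

OUTCOME = MISS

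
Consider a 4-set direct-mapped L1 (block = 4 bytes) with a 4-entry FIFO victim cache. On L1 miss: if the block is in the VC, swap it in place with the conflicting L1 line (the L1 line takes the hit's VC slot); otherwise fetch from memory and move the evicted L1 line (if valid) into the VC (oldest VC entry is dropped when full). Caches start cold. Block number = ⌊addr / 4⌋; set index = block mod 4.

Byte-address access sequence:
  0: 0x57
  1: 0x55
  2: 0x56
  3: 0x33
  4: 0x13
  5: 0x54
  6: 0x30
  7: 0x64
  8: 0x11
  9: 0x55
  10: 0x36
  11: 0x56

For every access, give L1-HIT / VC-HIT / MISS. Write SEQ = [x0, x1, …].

0: 0x57 (blk 21, set 1) → MISS  vc=[]
1: 0x55 (blk 21, set 1) → L1-HIT  vc=[]
2: 0x56 (blk 21, set 1) → L1-HIT  vc=[]
3: 0x33 (blk 12, set 0) → MISS  vc=[]
4: 0x13 (blk 4, set 0) → MISS  vc=[12]
5: 0x54 (blk 21, set 1) → L1-HIT  vc=[12]
6: 0x30 (blk 12, set 0) → VC-HIT  vc=[4]
7: 0x64 (blk 25, set 1) → MISS  vc=[4, 21]
8: 0x11 (blk 4, set 0) → VC-HIT  vc=[12, 21]
9: 0x55 (blk 21, set 1) → VC-HIT  vc=[12, 25]
10: 0x36 (blk 13, set 1) → MISS  vc=[12, 25, 21]
11: 0x56 (blk 21, set 1) → VC-HIT  vc=[12, 25, 13]

SEQ = [MISS, L1-HIT, L1-HIT, MISS, MISS, L1-HIT, VC-HIT, MISS, VC-HIT, VC-HIT, MISS, VC-HIT]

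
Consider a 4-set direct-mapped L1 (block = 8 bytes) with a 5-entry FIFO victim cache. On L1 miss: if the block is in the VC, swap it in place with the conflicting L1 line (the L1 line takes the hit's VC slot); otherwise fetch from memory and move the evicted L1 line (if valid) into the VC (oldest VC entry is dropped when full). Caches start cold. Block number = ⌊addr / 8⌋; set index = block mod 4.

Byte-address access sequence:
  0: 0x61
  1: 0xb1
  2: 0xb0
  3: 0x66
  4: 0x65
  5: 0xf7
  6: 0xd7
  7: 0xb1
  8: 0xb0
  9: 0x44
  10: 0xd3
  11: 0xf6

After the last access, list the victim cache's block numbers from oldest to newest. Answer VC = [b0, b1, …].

0: 0x61 (blk 12, set 0) → MISS  vc=[]
1: 0xb1 (blk 22, set 2) → MISS  vc=[]
2: 0xb0 (blk 22, set 2) → L1-HIT  vc=[]
3: 0x66 (blk 12, set 0) → L1-HIT  vc=[]
4: 0x65 (blk 12, set 0) → L1-HIT  vc=[]
5: 0xf7 (blk 30, set 2) → MISS  vc=[22]
6: 0xd7 (blk 26, set 2) → MISS  vc=[22, 30]
7: 0xb1 (blk 22, set 2) → VC-HIT  vc=[26, 30]
8: 0xb0 (blk 22, set 2) → L1-HIT  vc=[26, 30]
9: 0x44 (blk 8, set 0) → MISS  vc=[26, 30, 12]
10: 0xd3 (blk 26, set 2) → VC-HIT  vc=[22, 30, 12]
11: 0xf6 (blk 30, set 2) → VC-HIT  vc=[22, 26, 12]

VC = [22, 26, 12]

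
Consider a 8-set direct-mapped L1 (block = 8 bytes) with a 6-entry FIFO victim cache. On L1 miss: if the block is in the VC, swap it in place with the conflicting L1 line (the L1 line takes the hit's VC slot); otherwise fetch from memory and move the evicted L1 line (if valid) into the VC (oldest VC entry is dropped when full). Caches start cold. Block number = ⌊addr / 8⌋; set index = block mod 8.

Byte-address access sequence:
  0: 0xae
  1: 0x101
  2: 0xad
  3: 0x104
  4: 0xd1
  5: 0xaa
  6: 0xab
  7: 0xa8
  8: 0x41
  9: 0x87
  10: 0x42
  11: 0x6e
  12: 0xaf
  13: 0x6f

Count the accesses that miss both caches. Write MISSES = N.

#0 0xae→b21/s5 MISS; vc=[]
#1 0x101→b32/s0 MISS; vc=[]
#2 0xad→b21/s5 L1-HIT; vc=[]
#3 0x104→b32/s0 L1-HIT; vc=[]
#4 0xd1→b26/s2 MISS; vc=[]
#5 0xaa→b21/s5 L1-HIT; vc=[]
#6 0xab→b21/s5 L1-HIT; vc=[]
#7 0xa8→b21/s5 L1-HIT; vc=[]
#8 0x41→b8/s0 MISS; vc=[32]
#9 0x87→b16/s0 MISS; vc=[32,8]
#10 0x42→b8/s0 VC-HIT; vc=[32,16]
#11 0x6e→b13/s5 MISS; vc=[32,16,21]
#12 0xaf→b21/s5 VC-HIT; vc=[32,16,13]
#13 0x6f→b13/s5 VC-HIT; vc=[32,16,21]

MISSES = 6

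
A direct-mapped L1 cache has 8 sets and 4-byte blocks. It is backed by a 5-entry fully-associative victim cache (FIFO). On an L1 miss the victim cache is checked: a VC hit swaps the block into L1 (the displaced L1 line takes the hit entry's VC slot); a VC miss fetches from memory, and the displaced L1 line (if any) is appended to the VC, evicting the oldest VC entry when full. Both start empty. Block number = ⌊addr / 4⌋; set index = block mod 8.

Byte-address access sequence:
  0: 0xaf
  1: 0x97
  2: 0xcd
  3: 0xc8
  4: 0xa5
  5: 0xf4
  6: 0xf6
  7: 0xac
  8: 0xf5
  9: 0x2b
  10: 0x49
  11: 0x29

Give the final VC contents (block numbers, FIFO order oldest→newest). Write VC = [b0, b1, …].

  [0] addr=0xaf blk=43 s=3: MISS | VC []
  [1] addr=0x97 blk=37 s=5: MISS | VC []
  [2] addr=0xcd blk=51 s=3: MISS | VC [43]
  [3] addr=0xc8 blk=50 s=2: MISS | VC [43]
  [4] addr=0xa5 blk=41 s=1: MISS | VC [43]
  [5] addr=0xf4 blk=61 s=5: MISS | VC [43, 37]
  [6] addr=0xf6 blk=61 s=5: L1-HIT | VC [43, 37]
  [7] addr=0xac blk=43 s=3: VC-HIT | VC [51, 37]
  [8] addr=0xf5 blk=61 s=5: L1-HIT | VC [51, 37]
  [9] addr=0x2b blk=10 s=2: MISS | VC [51, 37, 50]
  [10] addr=0x49 blk=18 s=2: MISS | VC [51, 37, 50, 10]
  [11] addr=0x29 blk=10 s=2: VC-HIT | VC [51, 37, 50, 18]

VC = [51, 37, 50, 18]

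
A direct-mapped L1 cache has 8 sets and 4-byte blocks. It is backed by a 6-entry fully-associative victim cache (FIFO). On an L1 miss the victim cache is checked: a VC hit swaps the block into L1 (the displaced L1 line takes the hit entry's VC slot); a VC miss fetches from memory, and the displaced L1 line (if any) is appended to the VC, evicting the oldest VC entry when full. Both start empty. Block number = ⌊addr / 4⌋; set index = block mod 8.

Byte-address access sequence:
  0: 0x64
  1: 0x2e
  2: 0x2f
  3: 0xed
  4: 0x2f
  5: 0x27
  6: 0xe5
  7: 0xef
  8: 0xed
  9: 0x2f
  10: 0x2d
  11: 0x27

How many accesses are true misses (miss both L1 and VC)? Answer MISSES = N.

MISSES = 5

#0 0x64→b25/s1 MISS; vc=[]
#1 0x2e→b11/s3 MISS; vc=[]
#2 0x2f→b11/s3 L1-HIT; vc=[]
#3 0xed→b59/s3 MISS; vc=[11]
#4 0x2f→b11/s3 VC-HIT; vc=[59]
#5 0x27→b9/s1 MISS; vc=[59,25]
#6 0xe5→b57/s1 MISS; vc=[59,25,9]
#7 0xef→b59/s3 VC-HIT; vc=[11,25,9]
#8 0xed→b59/s3 L1-HIT; vc=[11,25,9]
#9 0x2f→b11/s3 VC-HIT; vc=[59,25,9]
#10 0x2d→b11/s3 L1-HIT; vc=[59,25,9]
#11 0x27→b9/s1 VC-HIT; vc=[59,25,57]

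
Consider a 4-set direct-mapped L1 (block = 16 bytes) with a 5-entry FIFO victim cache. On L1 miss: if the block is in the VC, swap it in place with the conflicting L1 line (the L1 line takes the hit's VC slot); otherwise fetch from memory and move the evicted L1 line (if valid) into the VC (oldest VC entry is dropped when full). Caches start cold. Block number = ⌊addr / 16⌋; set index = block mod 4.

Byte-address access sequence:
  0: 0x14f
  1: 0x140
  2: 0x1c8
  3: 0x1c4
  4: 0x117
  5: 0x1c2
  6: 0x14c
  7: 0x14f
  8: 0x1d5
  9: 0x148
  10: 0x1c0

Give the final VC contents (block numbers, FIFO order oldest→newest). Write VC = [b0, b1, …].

VC = [20, 17]

#0 0x14f→b20/s0 MISS; vc=[]
#1 0x140→b20/s0 L1-HIT; vc=[]
#2 0x1c8→b28/s0 MISS; vc=[20]
#3 0x1c4→b28/s0 L1-HIT; vc=[20]
#4 0x117→b17/s1 MISS; vc=[20]
#5 0x1c2→b28/s0 L1-HIT; vc=[20]
#6 0x14c→b20/s0 VC-HIT; vc=[28]
#7 0x14f→b20/s0 L1-HIT; vc=[28]
#8 0x1d5→b29/s1 MISS; vc=[28,17]
#9 0x148→b20/s0 L1-HIT; vc=[28,17]
#10 0x1c0→b28/s0 VC-HIT; vc=[20,17]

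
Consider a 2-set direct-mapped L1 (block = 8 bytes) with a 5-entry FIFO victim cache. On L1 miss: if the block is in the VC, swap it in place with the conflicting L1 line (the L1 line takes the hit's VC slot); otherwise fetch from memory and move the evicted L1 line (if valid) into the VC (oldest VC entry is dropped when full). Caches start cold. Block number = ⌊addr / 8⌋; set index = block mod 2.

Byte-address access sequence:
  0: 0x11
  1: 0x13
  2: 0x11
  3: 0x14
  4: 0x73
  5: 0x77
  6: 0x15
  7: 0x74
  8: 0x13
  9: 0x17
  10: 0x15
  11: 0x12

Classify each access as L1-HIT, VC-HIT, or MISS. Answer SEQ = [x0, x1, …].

SEQ = [MISS, L1-HIT, L1-HIT, L1-HIT, MISS, L1-HIT, VC-HIT, VC-HIT, VC-HIT, L1-HIT, L1-HIT, L1-HIT]

#0 0x11→b2/s0 MISS; vc=[]
#1 0x13→b2/s0 L1-HIT; vc=[]
#2 0x11→b2/s0 L1-HIT; vc=[]
#3 0x14→b2/s0 L1-HIT; vc=[]
#4 0x73→b14/s0 MISS; vc=[2]
#5 0x77→b14/s0 L1-HIT; vc=[2]
#6 0x15→b2/s0 VC-HIT; vc=[14]
#7 0x74→b14/s0 VC-HIT; vc=[2]
#8 0x13→b2/s0 VC-HIT; vc=[14]
#9 0x17→b2/s0 L1-HIT; vc=[14]
#10 0x15→b2/s0 L1-HIT; vc=[14]
#11 0x12→b2/s0 L1-HIT; vc=[14]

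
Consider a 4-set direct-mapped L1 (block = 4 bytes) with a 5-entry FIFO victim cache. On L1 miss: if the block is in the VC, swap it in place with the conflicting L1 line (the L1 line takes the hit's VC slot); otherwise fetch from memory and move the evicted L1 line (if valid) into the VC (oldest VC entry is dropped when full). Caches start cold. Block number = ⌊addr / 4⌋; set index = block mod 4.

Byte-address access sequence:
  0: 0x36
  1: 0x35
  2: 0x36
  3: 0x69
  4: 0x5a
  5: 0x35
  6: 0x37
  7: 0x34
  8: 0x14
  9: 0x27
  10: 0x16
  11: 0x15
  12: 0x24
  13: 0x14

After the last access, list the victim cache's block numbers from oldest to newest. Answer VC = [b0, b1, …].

0: 0x36 (blk 13, set 1) → MISS  vc=[]
1: 0x35 (blk 13, set 1) → L1-HIT  vc=[]
2: 0x36 (blk 13, set 1) → L1-HIT  vc=[]
3: 0x69 (blk 26, set 2) → MISS  vc=[]
4: 0x5a (blk 22, set 2) → MISS  vc=[26]
5: 0x35 (blk 13, set 1) → L1-HIT  vc=[26]
6: 0x37 (blk 13, set 1) → L1-HIT  vc=[26]
7: 0x34 (blk 13, set 1) → L1-HIT  vc=[26]
8: 0x14 (blk 5, set 1) → MISS  vc=[26, 13]
9: 0x27 (blk 9, set 1) → MISS  vc=[26, 13, 5]
10: 0x16 (blk 5, set 1) → VC-HIT  vc=[26, 13, 9]
11: 0x15 (blk 5, set 1) → L1-HIT  vc=[26, 13, 9]
12: 0x24 (blk 9, set 1) → VC-HIT  vc=[26, 13, 5]
13: 0x14 (blk 5, set 1) → VC-HIT  vc=[26, 13, 9]

VC = [26, 13, 9]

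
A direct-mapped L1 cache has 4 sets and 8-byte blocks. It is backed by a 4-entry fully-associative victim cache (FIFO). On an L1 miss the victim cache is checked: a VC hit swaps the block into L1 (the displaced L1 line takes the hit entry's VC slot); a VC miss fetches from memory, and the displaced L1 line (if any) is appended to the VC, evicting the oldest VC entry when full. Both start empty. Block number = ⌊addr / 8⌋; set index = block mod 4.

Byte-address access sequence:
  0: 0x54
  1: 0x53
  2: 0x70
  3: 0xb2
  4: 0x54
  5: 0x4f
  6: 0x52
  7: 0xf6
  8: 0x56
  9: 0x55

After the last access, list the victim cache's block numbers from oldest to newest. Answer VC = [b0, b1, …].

VC = [22, 14, 30]

  [0] addr=0x54 blk=10 s=2: MISS | VC []
  [1] addr=0x53 blk=10 s=2: L1-HIT | VC []
  [2] addr=0x70 blk=14 s=2: MISS | VC [10]
  [3] addr=0xb2 blk=22 s=2: MISS | VC [10, 14]
  [4] addr=0x54 blk=10 s=2: VC-HIT | VC [22, 14]
  [5] addr=0x4f blk=9 s=1: MISS | VC [22, 14]
  [6] addr=0x52 blk=10 s=2: L1-HIT | VC [22, 14]
  [7] addr=0xf6 blk=30 s=2: MISS | VC [22, 14, 10]
  [8] addr=0x56 blk=10 s=2: VC-HIT | VC [22, 14, 30]
  [9] addr=0x55 blk=10 s=2: L1-HIT | VC [22, 14, 30]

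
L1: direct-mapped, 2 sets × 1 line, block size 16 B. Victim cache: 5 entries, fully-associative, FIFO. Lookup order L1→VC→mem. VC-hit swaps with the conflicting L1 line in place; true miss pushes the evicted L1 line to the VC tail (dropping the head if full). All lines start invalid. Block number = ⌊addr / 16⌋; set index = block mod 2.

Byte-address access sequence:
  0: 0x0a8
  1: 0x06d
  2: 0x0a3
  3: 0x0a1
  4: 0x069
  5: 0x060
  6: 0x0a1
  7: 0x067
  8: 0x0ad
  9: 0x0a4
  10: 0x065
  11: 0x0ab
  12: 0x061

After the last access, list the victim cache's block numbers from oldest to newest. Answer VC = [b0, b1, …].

VC = [10]

  [0] addr=0xa8 blk=10 s=0: MISS | VC []
  [1] addr=0x6d blk=6 s=0: MISS | VC [10]
  [2] addr=0xa3 blk=10 s=0: VC-HIT | VC [6]
  [3] addr=0xa1 blk=10 s=0: L1-HIT | VC [6]
  [4] addr=0x69 blk=6 s=0: VC-HIT | VC [10]
  [5] addr=0x60 blk=6 s=0: L1-HIT | VC [10]
  [6] addr=0xa1 blk=10 s=0: VC-HIT | VC [6]
  [7] addr=0x67 blk=6 s=0: VC-HIT | VC [10]
  [8] addr=0xad blk=10 s=0: VC-HIT | VC [6]
  [9] addr=0xa4 blk=10 s=0: L1-HIT | VC [6]
  [10] addr=0x65 blk=6 s=0: VC-HIT | VC [10]
  [11] addr=0xab blk=10 s=0: VC-HIT | VC [6]
  [12] addr=0x61 blk=6 s=0: VC-HIT | VC [10]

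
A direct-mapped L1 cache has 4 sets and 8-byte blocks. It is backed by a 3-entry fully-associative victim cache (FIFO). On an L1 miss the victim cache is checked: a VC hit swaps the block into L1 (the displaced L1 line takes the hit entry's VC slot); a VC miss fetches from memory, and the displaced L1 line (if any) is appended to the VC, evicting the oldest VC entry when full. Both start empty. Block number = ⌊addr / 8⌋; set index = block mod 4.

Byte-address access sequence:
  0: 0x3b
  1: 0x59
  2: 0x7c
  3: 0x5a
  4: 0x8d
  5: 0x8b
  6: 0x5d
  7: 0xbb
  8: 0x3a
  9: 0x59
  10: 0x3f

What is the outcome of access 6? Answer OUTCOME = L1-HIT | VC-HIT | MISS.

OUTCOME = L1-HIT

#0 0x3b→b7/s3 MISS; vc=[]
#1 0x59→b11/s3 MISS; vc=[7]
#2 0x7c→b15/s3 MISS; vc=[7,11]
#3 0x5a→b11/s3 VC-HIT; vc=[7,15]
#4 0x8d→b17/s1 MISS; vc=[7,15]
#5 0x8b→b17/s1 L1-HIT; vc=[7,15]
#6 0x5d→b11/s3 L1-HIT; vc=[7,15]
#7 0xbb→b23/s3 MISS; vc=[7,15,11]
#8 0x3a→b7/s3 VC-HIT; vc=[23,15,11]
#9 0x59→b11/s3 VC-HIT; vc=[23,15,7]
#10 0x3f→b7/s3 VC-HIT; vc=[23,15,11]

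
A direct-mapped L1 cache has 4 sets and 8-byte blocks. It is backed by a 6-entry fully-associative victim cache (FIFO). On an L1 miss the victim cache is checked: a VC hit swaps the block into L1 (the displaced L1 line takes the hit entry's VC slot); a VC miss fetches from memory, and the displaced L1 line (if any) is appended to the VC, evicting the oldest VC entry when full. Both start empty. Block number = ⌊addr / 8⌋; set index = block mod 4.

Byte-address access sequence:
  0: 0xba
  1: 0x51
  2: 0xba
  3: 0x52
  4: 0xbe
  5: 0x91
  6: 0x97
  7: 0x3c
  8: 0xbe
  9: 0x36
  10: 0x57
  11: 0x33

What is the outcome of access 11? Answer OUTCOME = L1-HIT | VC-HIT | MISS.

0: 0xba (blk 23, set 3) → MISS  vc=[]
1: 0x51 (blk 10, set 2) → MISS  vc=[]
2: 0xba (blk 23, set 3) → L1-HIT  vc=[]
3: 0x52 (blk 10, set 2) → L1-HIT  vc=[]
4: 0xbe (blk 23, set 3) → L1-HIT  vc=[]
5: 0x91 (blk 18, set 2) → MISS  vc=[10]
6: 0x97 (blk 18, set 2) → L1-HIT  vc=[10]
7: 0x3c (blk 7, set 3) → MISS  vc=[10, 23]
8: 0xbe (blk 23, set 3) → VC-HIT  vc=[10, 7]
9: 0x36 (blk 6, set 2) → MISS  vc=[10, 7, 18]
10: 0x57 (blk 10, set 2) → VC-HIT  vc=[6, 7, 18]
11: 0x33 (blk 6, set 2) → VC-HIT  vc=[10, 7, 18]

OUTCOME = VC-HIT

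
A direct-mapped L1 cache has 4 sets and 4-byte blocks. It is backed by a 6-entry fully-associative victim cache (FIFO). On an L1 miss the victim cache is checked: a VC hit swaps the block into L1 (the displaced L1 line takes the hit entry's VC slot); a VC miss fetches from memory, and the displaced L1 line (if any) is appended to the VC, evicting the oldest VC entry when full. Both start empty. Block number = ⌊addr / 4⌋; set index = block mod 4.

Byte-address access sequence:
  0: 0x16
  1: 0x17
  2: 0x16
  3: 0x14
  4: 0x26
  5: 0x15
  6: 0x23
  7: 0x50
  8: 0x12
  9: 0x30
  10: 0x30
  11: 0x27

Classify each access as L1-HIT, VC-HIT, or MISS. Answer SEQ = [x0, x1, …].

SEQ = [MISS, L1-HIT, L1-HIT, L1-HIT, MISS, VC-HIT, MISS, MISS, MISS, MISS, L1-HIT, VC-HIT]

0: 0x16 (blk 5, set 1) → MISS  vc=[]
1: 0x17 (blk 5, set 1) → L1-HIT  vc=[]
2: 0x16 (blk 5, set 1) → L1-HIT  vc=[]
3: 0x14 (blk 5, set 1) → L1-HIT  vc=[]
4: 0x26 (blk 9, set 1) → MISS  vc=[5]
5: 0x15 (blk 5, set 1) → VC-HIT  vc=[9]
6: 0x23 (blk 8, set 0) → MISS  vc=[9]
7: 0x50 (blk 20, set 0) → MISS  vc=[9, 8]
8: 0x12 (blk 4, set 0) → MISS  vc=[9, 8, 20]
9: 0x30 (blk 12, set 0) → MISS  vc=[9, 8, 20, 4]
10: 0x30 (blk 12, set 0) → L1-HIT  vc=[9, 8, 20, 4]
11: 0x27 (blk 9, set 1) → VC-HIT  vc=[5, 8, 20, 4]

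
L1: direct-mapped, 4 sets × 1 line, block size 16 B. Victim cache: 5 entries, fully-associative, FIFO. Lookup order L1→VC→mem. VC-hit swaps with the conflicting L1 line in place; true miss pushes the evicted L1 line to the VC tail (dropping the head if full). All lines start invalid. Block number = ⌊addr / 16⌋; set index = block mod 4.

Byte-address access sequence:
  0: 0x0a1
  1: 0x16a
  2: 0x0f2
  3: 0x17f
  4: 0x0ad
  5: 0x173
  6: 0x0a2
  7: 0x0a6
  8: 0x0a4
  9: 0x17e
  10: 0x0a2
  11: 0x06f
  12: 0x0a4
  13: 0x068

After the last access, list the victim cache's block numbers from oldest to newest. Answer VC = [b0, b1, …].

#0 0xa1→b10/s2 MISS; vc=[]
#1 0x16a→b22/s2 MISS; vc=[10]
#2 0xf2→b15/s3 MISS; vc=[10]
#3 0x17f→b23/s3 MISS; vc=[10,15]
#4 0xad→b10/s2 VC-HIT; vc=[22,15]
#5 0x173→b23/s3 L1-HIT; vc=[22,15]
#6 0xa2→b10/s2 L1-HIT; vc=[22,15]
#7 0xa6→b10/s2 L1-HIT; vc=[22,15]
#8 0xa4→b10/s2 L1-HIT; vc=[22,15]
#9 0x17e→b23/s3 L1-HIT; vc=[22,15]
#10 0xa2→b10/s2 L1-HIT; vc=[22,15]
#11 0x6f→b6/s2 MISS; vc=[22,15,10]
#12 0xa4→b10/s2 VC-HIT; vc=[22,15,6]
#13 0x68→b6/s2 VC-HIT; vc=[22,15,10]

VC = [22, 15, 10]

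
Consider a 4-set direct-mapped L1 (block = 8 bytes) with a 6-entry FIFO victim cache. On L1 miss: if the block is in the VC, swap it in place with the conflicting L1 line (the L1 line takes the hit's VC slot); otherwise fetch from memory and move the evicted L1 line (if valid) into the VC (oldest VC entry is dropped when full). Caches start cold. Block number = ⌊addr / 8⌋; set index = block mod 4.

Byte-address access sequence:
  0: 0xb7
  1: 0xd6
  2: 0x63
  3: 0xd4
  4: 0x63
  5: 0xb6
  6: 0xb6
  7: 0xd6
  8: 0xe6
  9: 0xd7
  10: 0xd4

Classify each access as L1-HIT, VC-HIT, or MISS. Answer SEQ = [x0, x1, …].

  [0] addr=0xb7 blk=22 s=2: MISS | VC []
  [1] addr=0xd6 blk=26 s=2: MISS | VC [22]
  [2] addr=0x63 blk=12 s=0: MISS | VC [22]
  [3] addr=0xd4 blk=26 s=2: L1-HIT | VC [22]
  [4] addr=0x63 blk=12 s=0: L1-HIT | VC [22]
  [5] addr=0xb6 blk=22 s=2: VC-HIT | VC [26]
  [6] addr=0xb6 blk=22 s=2: L1-HIT | VC [26]
  [7] addr=0xd6 blk=26 s=2: VC-HIT | VC [22]
  [8] addr=0xe6 blk=28 s=0: MISS | VC [22, 12]
  [9] addr=0xd7 blk=26 s=2: L1-HIT | VC [22, 12]
  [10] addr=0xd4 blk=26 s=2: L1-HIT | VC [22, 12]

SEQ = [MISS, MISS, MISS, L1-HIT, L1-HIT, VC-HIT, L1-HIT, VC-HIT, MISS, L1-HIT, L1-HIT]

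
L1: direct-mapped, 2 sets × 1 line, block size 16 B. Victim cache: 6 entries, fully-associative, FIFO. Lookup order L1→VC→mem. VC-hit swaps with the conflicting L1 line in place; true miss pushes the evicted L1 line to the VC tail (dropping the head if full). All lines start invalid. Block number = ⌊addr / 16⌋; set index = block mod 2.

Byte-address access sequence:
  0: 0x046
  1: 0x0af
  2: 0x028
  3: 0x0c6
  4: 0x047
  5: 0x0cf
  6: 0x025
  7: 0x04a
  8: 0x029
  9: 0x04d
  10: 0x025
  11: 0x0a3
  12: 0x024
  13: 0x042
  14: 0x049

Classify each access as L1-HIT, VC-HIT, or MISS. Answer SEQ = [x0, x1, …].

SEQ = [MISS, MISS, MISS, MISS, VC-HIT, VC-HIT, VC-HIT, VC-HIT, VC-HIT, VC-HIT, VC-HIT, VC-HIT, VC-HIT, VC-HIT, L1-HIT]

  [0] addr=0x46 blk=4 s=0: MISS | VC []
  [1] addr=0xaf blk=10 s=0: MISS | VC [4]
  [2] addr=0x28 blk=2 s=0: MISS | VC [4, 10]
  [3] addr=0xc6 blk=12 s=0: MISS | VC [4, 10, 2]
  [4] addr=0x47 blk=4 s=0: VC-HIT | VC [12, 10, 2]
  [5] addr=0xcf blk=12 s=0: VC-HIT | VC [4, 10, 2]
  [6] addr=0x25 blk=2 s=0: VC-HIT | VC [4, 10, 12]
  [7] addr=0x4a blk=4 s=0: VC-HIT | VC [2, 10, 12]
  [8] addr=0x29 blk=2 s=0: VC-HIT | VC [4, 10, 12]
  [9] addr=0x4d blk=4 s=0: VC-HIT | VC [2, 10, 12]
  [10] addr=0x25 blk=2 s=0: VC-HIT | VC [4, 10, 12]
  [11] addr=0xa3 blk=10 s=0: VC-HIT | VC [4, 2, 12]
  [12] addr=0x24 blk=2 s=0: VC-HIT | VC [4, 10, 12]
  [13] addr=0x42 blk=4 s=0: VC-HIT | VC [2, 10, 12]
  [14] addr=0x49 blk=4 s=0: L1-HIT | VC [2, 10, 12]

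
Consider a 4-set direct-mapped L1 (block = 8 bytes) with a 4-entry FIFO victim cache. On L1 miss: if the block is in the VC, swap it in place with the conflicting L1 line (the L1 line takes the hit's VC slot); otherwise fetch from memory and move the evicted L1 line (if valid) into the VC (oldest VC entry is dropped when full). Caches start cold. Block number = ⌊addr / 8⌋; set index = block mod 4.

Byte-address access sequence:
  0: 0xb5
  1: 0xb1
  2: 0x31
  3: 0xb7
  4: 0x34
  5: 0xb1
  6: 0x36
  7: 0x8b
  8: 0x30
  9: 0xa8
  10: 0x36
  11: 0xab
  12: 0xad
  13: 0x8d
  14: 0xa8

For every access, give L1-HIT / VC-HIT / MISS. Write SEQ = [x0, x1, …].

  [0] addr=0xb5 blk=22 s=2: MISS | VC []
  [1] addr=0xb1 blk=22 s=2: L1-HIT | VC []
  [2] addr=0x31 blk=6 s=2: MISS | VC [22]
  [3] addr=0xb7 blk=22 s=2: VC-HIT | VC [6]
  [4] addr=0x34 blk=6 s=2: VC-HIT | VC [22]
  [5] addr=0xb1 blk=22 s=2: VC-HIT | VC [6]
  [6] addr=0x36 blk=6 s=2: VC-HIT | VC [22]
  [7] addr=0x8b blk=17 s=1: MISS | VC [22]
  [8] addr=0x30 blk=6 s=2: L1-HIT | VC [22]
  [9] addr=0xa8 blk=21 s=1: MISS | VC [22, 17]
  [10] addr=0x36 blk=6 s=2: L1-HIT | VC [22, 17]
  [11] addr=0xab blk=21 s=1: L1-HIT | VC [22, 17]
  [12] addr=0xad blk=21 s=1: L1-HIT | VC [22, 17]
  [13] addr=0x8d blk=17 s=1: VC-HIT | VC [22, 21]
  [14] addr=0xa8 blk=21 s=1: VC-HIT | VC [22, 17]

SEQ = [MISS, L1-HIT, MISS, VC-HIT, VC-HIT, VC-HIT, VC-HIT, MISS, L1-HIT, MISS, L1-HIT, L1-HIT, L1-HIT, VC-HIT, VC-HIT]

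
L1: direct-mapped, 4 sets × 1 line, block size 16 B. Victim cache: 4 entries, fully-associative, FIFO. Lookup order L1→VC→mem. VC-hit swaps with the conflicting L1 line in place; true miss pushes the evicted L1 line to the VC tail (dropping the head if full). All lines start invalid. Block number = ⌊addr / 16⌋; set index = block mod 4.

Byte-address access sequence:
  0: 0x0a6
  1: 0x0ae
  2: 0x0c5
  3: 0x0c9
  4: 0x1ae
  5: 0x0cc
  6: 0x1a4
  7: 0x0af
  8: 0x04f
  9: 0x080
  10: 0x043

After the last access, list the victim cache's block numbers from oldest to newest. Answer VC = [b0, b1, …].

#0 0xa6→b10/s2 MISS; vc=[]
#1 0xae→b10/s2 L1-HIT; vc=[]
#2 0xc5→b12/s0 MISS; vc=[]
#3 0xc9→b12/s0 L1-HIT; vc=[]
#4 0x1ae→b26/s2 MISS; vc=[10]
#5 0xcc→b12/s0 L1-HIT; vc=[10]
#6 0x1a4→b26/s2 L1-HIT; vc=[10]
#7 0xaf→b10/s2 VC-HIT; vc=[26]
#8 0x4f→b4/s0 MISS; vc=[26,12]
#9 0x80→b8/s0 MISS; vc=[26,12,4]
#10 0x43→b4/s0 VC-HIT; vc=[26,12,8]

VC = [26, 12, 8]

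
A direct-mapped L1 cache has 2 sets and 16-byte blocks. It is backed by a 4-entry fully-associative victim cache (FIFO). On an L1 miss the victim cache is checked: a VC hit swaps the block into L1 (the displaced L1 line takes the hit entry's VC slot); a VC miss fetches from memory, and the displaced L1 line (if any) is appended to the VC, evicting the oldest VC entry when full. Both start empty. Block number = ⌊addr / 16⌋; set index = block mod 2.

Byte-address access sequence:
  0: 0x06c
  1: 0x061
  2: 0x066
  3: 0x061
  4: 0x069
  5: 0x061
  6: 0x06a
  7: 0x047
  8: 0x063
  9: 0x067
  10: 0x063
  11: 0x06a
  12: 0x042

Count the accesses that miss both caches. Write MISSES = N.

MISSES = 2

#0 0x6c→b6/s0 MISS; vc=[]
#1 0x61→b6/s0 L1-HIT; vc=[]
#2 0x66→b6/s0 L1-HIT; vc=[]
#3 0x61→b6/s0 L1-HIT; vc=[]
#4 0x69→b6/s0 L1-HIT; vc=[]
#5 0x61→b6/s0 L1-HIT; vc=[]
#6 0x6a→b6/s0 L1-HIT; vc=[]
#7 0x47→b4/s0 MISS; vc=[6]
#8 0x63→b6/s0 VC-HIT; vc=[4]
#9 0x67→b6/s0 L1-HIT; vc=[4]
#10 0x63→b6/s0 L1-HIT; vc=[4]
#11 0x6a→b6/s0 L1-HIT; vc=[4]
#12 0x42→b4/s0 VC-HIT; vc=[6]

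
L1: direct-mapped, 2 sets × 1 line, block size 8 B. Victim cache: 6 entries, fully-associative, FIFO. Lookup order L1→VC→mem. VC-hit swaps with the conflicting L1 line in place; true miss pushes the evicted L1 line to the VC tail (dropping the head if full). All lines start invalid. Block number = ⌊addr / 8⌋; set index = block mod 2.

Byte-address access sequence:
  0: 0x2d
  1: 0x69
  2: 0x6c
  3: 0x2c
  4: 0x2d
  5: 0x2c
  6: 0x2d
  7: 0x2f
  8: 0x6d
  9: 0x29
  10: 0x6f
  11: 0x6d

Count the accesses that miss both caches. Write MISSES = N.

MISSES = 2

#0 0x2d→b5/s1 MISS; vc=[]
#1 0x69→b13/s1 MISS; vc=[5]
#2 0x6c→b13/s1 L1-HIT; vc=[5]
#3 0x2c→b5/s1 VC-HIT; vc=[13]
#4 0x2d→b5/s1 L1-HIT; vc=[13]
#5 0x2c→b5/s1 L1-HIT; vc=[13]
#6 0x2d→b5/s1 L1-HIT; vc=[13]
#7 0x2f→b5/s1 L1-HIT; vc=[13]
#8 0x6d→b13/s1 VC-HIT; vc=[5]
#9 0x29→b5/s1 VC-HIT; vc=[13]
#10 0x6f→b13/s1 VC-HIT; vc=[5]
#11 0x6d→b13/s1 L1-HIT; vc=[5]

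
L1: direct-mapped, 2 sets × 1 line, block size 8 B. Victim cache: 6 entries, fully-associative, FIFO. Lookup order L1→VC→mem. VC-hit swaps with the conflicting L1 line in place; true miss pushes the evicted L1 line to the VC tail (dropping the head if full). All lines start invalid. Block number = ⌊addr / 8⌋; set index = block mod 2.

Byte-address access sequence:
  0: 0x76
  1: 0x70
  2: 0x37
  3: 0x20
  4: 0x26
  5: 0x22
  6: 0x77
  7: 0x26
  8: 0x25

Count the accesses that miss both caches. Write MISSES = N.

#0 0x76→b14/s0 MISS; vc=[]
#1 0x70→b14/s0 L1-HIT; vc=[]
#2 0x37→b6/s0 MISS; vc=[14]
#3 0x20→b4/s0 MISS; vc=[14,6]
#4 0x26→b4/s0 L1-HIT; vc=[14,6]
#5 0x22→b4/s0 L1-HIT; vc=[14,6]
#6 0x77→b14/s0 VC-HIT; vc=[4,6]
#7 0x26→b4/s0 VC-HIT; vc=[14,6]
#8 0x25→b4/s0 L1-HIT; vc=[14,6]

MISSES = 3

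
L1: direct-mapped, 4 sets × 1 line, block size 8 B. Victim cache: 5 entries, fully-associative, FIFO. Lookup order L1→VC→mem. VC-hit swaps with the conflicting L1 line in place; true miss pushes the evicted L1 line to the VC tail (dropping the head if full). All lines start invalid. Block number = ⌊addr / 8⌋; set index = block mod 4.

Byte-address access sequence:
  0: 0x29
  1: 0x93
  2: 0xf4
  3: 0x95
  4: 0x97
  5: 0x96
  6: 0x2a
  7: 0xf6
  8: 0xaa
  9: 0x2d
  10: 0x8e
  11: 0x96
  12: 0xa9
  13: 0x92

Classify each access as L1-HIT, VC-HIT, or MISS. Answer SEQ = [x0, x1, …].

#0 0x29→b5/s1 MISS; vc=[]
#1 0x93→b18/s2 MISS; vc=[]
#2 0xf4→b30/s2 MISS; vc=[18]
#3 0x95→b18/s2 VC-HIT; vc=[30]
#4 0x97→b18/s2 L1-HIT; vc=[30]
#5 0x96→b18/s2 L1-HIT; vc=[30]
#6 0x2a→b5/s1 L1-HIT; vc=[30]
#7 0xf6→b30/s2 VC-HIT; vc=[18]
#8 0xaa→b21/s1 MISS; vc=[18,5]
#9 0x2d→b5/s1 VC-HIT; vc=[18,21]
#10 0x8e→b17/s1 MISS; vc=[18,21,5]
#11 0x96→b18/s2 VC-HIT; vc=[30,21,5]
#12 0xa9→b21/s1 VC-HIT; vc=[30,17,5]
#13 0x92→b18/s2 L1-HIT; vc=[30,17,5]

SEQ = [MISS, MISS, MISS, VC-HIT, L1-HIT, L1-HIT, L1-HIT, VC-HIT, MISS, VC-HIT, MISS, VC-HIT, VC-HIT, L1-HIT]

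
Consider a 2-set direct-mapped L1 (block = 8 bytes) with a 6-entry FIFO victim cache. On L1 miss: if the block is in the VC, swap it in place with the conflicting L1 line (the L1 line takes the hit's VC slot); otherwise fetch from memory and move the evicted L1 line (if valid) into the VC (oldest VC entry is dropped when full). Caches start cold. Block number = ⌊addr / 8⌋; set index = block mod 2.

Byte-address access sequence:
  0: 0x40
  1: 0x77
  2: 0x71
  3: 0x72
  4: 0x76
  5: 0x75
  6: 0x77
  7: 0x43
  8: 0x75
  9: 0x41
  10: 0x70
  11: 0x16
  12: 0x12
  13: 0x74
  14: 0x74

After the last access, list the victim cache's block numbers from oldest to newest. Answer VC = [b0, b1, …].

  [0] addr=0x40 blk=8 s=0: MISS | VC []
  [1] addr=0x77 blk=14 s=0: MISS | VC [8]
  [2] addr=0x71 blk=14 s=0: L1-HIT | VC [8]
  [3] addr=0x72 blk=14 s=0: L1-HIT | VC [8]
  [4] addr=0x76 blk=14 s=0: L1-HIT | VC [8]
  [5] addr=0x75 blk=14 s=0: L1-HIT | VC [8]
  [6] addr=0x77 blk=14 s=0: L1-HIT | VC [8]
  [7] addr=0x43 blk=8 s=0: VC-HIT | VC [14]
  [8] addr=0x75 blk=14 s=0: VC-HIT | VC [8]
  [9] addr=0x41 blk=8 s=0: VC-HIT | VC [14]
  [10] addr=0x70 blk=14 s=0: VC-HIT | VC [8]
  [11] addr=0x16 blk=2 s=0: MISS | VC [8, 14]
  [12] addr=0x12 blk=2 s=0: L1-HIT | VC [8, 14]
  [13] addr=0x74 blk=14 s=0: VC-HIT | VC [8, 2]
  [14] addr=0x74 blk=14 s=0: L1-HIT | VC [8, 2]

VC = [8, 2]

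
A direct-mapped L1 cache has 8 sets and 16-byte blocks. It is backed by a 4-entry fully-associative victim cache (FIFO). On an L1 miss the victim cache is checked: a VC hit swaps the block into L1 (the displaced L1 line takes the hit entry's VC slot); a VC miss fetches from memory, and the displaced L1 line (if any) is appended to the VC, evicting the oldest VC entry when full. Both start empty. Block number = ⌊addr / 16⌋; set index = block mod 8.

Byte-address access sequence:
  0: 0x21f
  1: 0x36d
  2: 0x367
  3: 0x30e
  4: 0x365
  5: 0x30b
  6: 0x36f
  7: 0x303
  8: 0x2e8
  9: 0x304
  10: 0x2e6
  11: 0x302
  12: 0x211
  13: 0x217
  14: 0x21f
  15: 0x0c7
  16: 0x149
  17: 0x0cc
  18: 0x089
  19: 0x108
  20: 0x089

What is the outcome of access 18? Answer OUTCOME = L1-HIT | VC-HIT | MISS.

OUTCOME = MISS

  [0] addr=0x21f blk=33 s=1: MISS | VC []
  [1] addr=0x36d blk=54 s=6: MISS | VC []
  [2] addr=0x367 blk=54 s=6: L1-HIT | VC []
  [3] addr=0x30e blk=48 s=0: MISS | VC []
  [4] addr=0x365 blk=54 s=6: L1-HIT | VC []
  [5] addr=0x30b blk=48 s=0: L1-HIT | VC []
  [6] addr=0x36f blk=54 s=6: L1-HIT | VC []
  [7] addr=0x303 blk=48 s=0: L1-HIT | VC []
  [8] addr=0x2e8 blk=46 s=6: MISS | VC [54]
  [9] addr=0x304 blk=48 s=0: L1-HIT | VC [54]
  [10] addr=0x2e6 blk=46 s=6: L1-HIT | VC [54]
  [11] addr=0x302 blk=48 s=0: L1-HIT | VC [54]
  [12] addr=0x211 blk=33 s=1: L1-HIT | VC [54]
  [13] addr=0x217 blk=33 s=1: L1-HIT | VC [54]
  [14] addr=0x21f blk=33 s=1: L1-HIT | VC [54]
  [15] addr=0xc7 blk=12 s=4: MISS | VC [54]
  [16] addr=0x149 blk=20 s=4: MISS | VC [54, 12]
  [17] addr=0xcc blk=12 s=4: VC-HIT | VC [54, 20]
  [18] addr=0x89 blk=8 s=0: MISS | VC [54, 20, 48]
  [19] addr=0x108 blk=16 s=0: MISS | VC [54, 20, 48, 8]
  [20] addr=0x89 blk=8 s=0: VC-HIT | VC [54, 20, 48, 16]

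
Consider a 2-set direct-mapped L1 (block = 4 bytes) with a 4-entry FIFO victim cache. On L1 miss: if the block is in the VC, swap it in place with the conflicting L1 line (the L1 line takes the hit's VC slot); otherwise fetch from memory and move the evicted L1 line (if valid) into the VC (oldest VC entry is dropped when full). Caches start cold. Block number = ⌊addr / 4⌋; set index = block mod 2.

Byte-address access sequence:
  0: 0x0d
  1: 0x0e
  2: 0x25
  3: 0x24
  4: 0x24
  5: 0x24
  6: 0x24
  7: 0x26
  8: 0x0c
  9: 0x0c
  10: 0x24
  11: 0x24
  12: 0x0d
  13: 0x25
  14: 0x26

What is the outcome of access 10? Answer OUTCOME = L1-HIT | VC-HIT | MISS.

OUTCOME = VC-HIT

#0 0xd→b3/s1 MISS; vc=[]
#1 0xe→b3/s1 L1-HIT; vc=[]
#2 0x25→b9/s1 MISS; vc=[3]
#3 0x24→b9/s1 L1-HIT; vc=[3]
#4 0x24→b9/s1 L1-HIT; vc=[3]
#5 0x24→b9/s1 L1-HIT; vc=[3]
#6 0x24→b9/s1 L1-HIT; vc=[3]
#7 0x26→b9/s1 L1-HIT; vc=[3]
#8 0xc→b3/s1 VC-HIT; vc=[9]
#9 0xc→b3/s1 L1-HIT; vc=[9]
#10 0x24→b9/s1 VC-HIT; vc=[3]
#11 0x24→b9/s1 L1-HIT; vc=[3]
#12 0xd→b3/s1 VC-HIT; vc=[9]
#13 0x25→b9/s1 VC-HIT; vc=[3]
#14 0x26→b9/s1 L1-HIT; vc=[3]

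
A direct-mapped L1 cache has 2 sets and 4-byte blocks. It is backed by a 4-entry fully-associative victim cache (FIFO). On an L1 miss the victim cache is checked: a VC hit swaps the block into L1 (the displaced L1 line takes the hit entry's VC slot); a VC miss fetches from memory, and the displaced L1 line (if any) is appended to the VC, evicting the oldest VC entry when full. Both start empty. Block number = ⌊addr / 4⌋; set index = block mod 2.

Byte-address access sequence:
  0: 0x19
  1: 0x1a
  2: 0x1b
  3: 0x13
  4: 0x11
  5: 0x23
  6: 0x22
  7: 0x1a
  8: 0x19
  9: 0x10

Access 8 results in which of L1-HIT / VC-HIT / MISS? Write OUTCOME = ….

OUTCOME = L1-HIT

0: 0x19 (blk 6, set 0) → MISS  vc=[]
1: 0x1a (blk 6, set 0) → L1-HIT  vc=[]
2: 0x1b (blk 6, set 0) → L1-HIT  vc=[]
3: 0x13 (blk 4, set 0) → MISS  vc=[6]
4: 0x11 (blk 4, set 0) → L1-HIT  vc=[6]
5: 0x23 (blk 8, set 0) → MISS  vc=[6, 4]
6: 0x22 (blk 8, set 0) → L1-HIT  vc=[6, 4]
7: 0x1a (blk 6, set 0) → VC-HIT  vc=[8, 4]
8: 0x19 (blk 6, set 0) → L1-HIT  vc=[8, 4]
9: 0x10 (blk 4, set 0) → VC-HIT  vc=[8, 6]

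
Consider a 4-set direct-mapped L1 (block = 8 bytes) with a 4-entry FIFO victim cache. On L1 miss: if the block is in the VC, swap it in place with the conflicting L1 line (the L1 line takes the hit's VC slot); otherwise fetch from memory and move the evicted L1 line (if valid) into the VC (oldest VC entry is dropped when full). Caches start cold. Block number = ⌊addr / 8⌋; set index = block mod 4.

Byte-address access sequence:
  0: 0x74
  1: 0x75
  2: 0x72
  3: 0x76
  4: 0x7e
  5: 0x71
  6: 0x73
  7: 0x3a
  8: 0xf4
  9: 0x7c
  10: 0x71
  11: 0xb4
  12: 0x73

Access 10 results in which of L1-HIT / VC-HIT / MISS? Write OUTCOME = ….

OUTCOME = VC-HIT

  [0] addr=0x74 blk=14 s=2: MISS | VC []
  [1] addr=0x75 blk=14 s=2: L1-HIT | VC []
  [2] addr=0x72 blk=14 s=2: L1-HIT | VC []
  [3] addr=0x76 blk=14 s=2: L1-HIT | VC []
  [4] addr=0x7e blk=15 s=3: MISS | VC []
  [5] addr=0x71 blk=14 s=2: L1-HIT | VC []
  [6] addr=0x73 blk=14 s=2: L1-HIT | VC []
  [7] addr=0x3a blk=7 s=3: MISS | VC [15]
  [8] addr=0xf4 blk=30 s=2: MISS | VC [15, 14]
  [9] addr=0x7c blk=15 s=3: VC-HIT | VC [7, 14]
  [10] addr=0x71 blk=14 s=2: VC-HIT | VC [7, 30]
  [11] addr=0xb4 blk=22 s=2: MISS | VC [7, 30, 14]
  [12] addr=0x73 blk=14 s=2: VC-HIT | VC [7, 30, 22]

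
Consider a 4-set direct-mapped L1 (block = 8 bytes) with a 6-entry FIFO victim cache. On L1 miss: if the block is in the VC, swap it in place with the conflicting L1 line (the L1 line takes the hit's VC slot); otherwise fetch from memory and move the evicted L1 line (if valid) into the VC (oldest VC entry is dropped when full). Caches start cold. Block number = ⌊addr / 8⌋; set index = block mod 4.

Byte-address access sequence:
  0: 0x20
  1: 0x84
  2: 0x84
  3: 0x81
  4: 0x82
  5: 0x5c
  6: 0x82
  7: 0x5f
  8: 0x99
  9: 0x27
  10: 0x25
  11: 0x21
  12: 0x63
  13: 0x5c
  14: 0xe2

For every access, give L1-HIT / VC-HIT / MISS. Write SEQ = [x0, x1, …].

0: 0x20 (blk 4, set 0) → MISS  vc=[]
1: 0x84 (blk 16, set 0) → MISS  vc=[4]
2: 0x84 (blk 16, set 0) → L1-HIT  vc=[4]
3: 0x81 (blk 16, set 0) → L1-HIT  vc=[4]
4: 0x82 (blk 16, set 0) → L1-HIT  vc=[4]
5: 0x5c (blk 11, set 3) → MISS  vc=[4]
6: 0x82 (blk 16, set 0) → L1-HIT  vc=[4]
7: 0x5f (blk 11, set 3) → L1-HIT  vc=[4]
8: 0x99 (blk 19, set 3) → MISS  vc=[4, 11]
9: 0x27 (blk 4, set 0) → VC-HIT  vc=[16, 11]
10: 0x25 (blk 4, set 0) → L1-HIT  vc=[16, 11]
11: 0x21 (blk 4, set 0) → L1-HIT  vc=[16, 11]
12: 0x63 (blk 12, set 0) → MISS  vc=[16, 11, 4]
13: 0x5c (blk 11, set 3) → VC-HIT  vc=[16, 19, 4]
14: 0xe2 (blk 28, set 0) → MISS  vc=[16, 19, 4, 12]

SEQ = [MISS, MISS, L1-HIT, L1-HIT, L1-HIT, MISS, L1-HIT, L1-HIT, MISS, VC-HIT, L1-HIT, L1-HIT, MISS, VC-HIT, MISS]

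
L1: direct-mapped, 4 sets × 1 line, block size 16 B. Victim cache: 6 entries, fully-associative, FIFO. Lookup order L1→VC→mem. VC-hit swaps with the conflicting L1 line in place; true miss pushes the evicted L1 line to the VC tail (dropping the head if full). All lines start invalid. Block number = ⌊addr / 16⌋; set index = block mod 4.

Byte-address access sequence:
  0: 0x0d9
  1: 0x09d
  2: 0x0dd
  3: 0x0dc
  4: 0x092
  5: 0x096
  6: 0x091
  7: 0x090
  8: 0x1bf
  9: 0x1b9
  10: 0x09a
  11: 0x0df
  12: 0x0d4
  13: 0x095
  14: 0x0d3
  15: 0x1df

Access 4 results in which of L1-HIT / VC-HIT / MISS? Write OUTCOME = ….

0: 0xd9 (blk 13, set 1) → MISS  vc=[]
1: 0x9d (blk 9, set 1) → MISS  vc=[13]
2: 0xdd (blk 13, set 1) → VC-HIT  vc=[9]
3: 0xdc (blk 13, set 1) → L1-HIT  vc=[9]
4: 0x92 (blk 9, set 1) → VC-HIT  vc=[13]
5: 0x96 (blk 9, set 1) → L1-HIT  vc=[13]
6: 0x91 (blk 9, set 1) → L1-HIT  vc=[13]
7: 0x90 (blk 9, set 1) → L1-HIT  vc=[13]
8: 0x1bf (blk 27, set 3) → MISS  vc=[13]
9: 0x1b9 (blk 27, set 3) → L1-HIT  vc=[13]
10: 0x9a (blk 9, set 1) → L1-HIT  vc=[13]
11: 0xdf (blk 13, set 1) → VC-HIT  vc=[9]
12: 0xd4 (blk 13, set 1) → L1-HIT  vc=[9]
13: 0x95 (blk 9, set 1) → VC-HIT  vc=[13]
14: 0xd3 (blk 13, set 1) → VC-HIT  vc=[9]
15: 0x1df (blk 29, set 1) → MISS  vc=[9, 13]

OUTCOME = VC-HIT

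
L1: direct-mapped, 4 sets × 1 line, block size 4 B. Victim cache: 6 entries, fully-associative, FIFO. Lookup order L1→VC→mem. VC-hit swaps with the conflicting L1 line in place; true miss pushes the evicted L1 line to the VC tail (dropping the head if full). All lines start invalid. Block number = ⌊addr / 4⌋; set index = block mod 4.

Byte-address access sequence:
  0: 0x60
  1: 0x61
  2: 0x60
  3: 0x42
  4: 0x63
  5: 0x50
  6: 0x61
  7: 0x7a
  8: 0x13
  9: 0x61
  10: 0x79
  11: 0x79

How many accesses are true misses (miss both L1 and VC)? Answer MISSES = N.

  [0] addr=0x60 blk=24 s=0: MISS | VC []
  [1] addr=0x61 blk=24 s=0: L1-HIT | VC []
  [2] addr=0x60 blk=24 s=0: L1-HIT | VC []
  [3] addr=0x42 blk=16 s=0: MISS | VC [24]
  [4] addr=0x63 blk=24 s=0: VC-HIT | VC [16]
  [5] addr=0x50 blk=20 s=0: MISS | VC [16, 24]
  [6] addr=0x61 blk=24 s=0: VC-HIT | VC [16, 20]
  [7] addr=0x7a blk=30 s=2: MISS | VC [16, 20]
  [8] addr=0x13 blk=4 s=0: MISS | VC [16, 20, 24]
  [9] addr=0x61 blk=24 s=0: VC-HIT | VC [16, 20, 4]
  [10] addr=0x79 blk=30 s=2: L1-HIT | VC [16, 20, 4]
  [11] addr=0x79 blk=30 s=2: L1-HIT | VC [16, 20, 4]

MISSES = 5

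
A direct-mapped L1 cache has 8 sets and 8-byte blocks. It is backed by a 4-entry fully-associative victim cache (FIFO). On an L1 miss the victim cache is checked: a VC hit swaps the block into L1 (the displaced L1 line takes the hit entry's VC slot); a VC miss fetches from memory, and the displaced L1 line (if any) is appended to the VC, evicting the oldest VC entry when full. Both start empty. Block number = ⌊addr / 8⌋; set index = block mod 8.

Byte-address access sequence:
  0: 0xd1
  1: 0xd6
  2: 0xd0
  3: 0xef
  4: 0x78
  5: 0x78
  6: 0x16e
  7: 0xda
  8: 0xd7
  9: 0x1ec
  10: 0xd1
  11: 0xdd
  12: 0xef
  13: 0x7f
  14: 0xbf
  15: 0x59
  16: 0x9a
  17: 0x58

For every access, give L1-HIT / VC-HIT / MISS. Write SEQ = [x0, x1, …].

SEQ = [MISS, L1-HIT, L1-HIT, MISS, MISS, L1-HIT, MISS, MISS, L1-HIT, MISS, L1-HIT, L1-HIT, VC-HIT, L1-HIT, MISS, MISS, MISS, VC-HIT]

#0 0xd1→b26/s2 MISS; vc=[]
#1 0xd6→b26/s2 L1-HIT; vc=[]
#2 0xd0→b26/s2 L1-HIT; vc=[]
#3 0xef→b29/s5 MISS; vc=[]
#4 0x78→b15/s7 MISS; vc=[]
#5 0x78→b15/s7 L1-HIT; vc=[]
#6 0x16e→b45/s5 MISS; vc=[29]
#7 0xda→b27/s3 MISS; vc=[29]
#8 0xd7→b26/s2 L1-HIT; vc=[29]
#9 0x1ec→b61/s5 MISS; vc=[29,45]
#10 0xd1→b26/s2 L1-HIT; vc=[29,45]
#11 0xdd→b27/s3 L1-HIT; vc=[29,45]
#12 0xef→b29/s5 VC-HIT; vc=[61,45]
#13 0x7f→b15/s7 L1-HIT; vc=[61,45]
#14 0xbf→b23/s7 MISS; vc=[61,45,15]
#15 0x59→b11/s3 MISS; vc=[61,45,15,27]
#16 0x9a→b19/s3 MISS; vc=[45,15,27,11]
#17 0x58→b11/s3 VC-HIT; vc=[45,15,27,19]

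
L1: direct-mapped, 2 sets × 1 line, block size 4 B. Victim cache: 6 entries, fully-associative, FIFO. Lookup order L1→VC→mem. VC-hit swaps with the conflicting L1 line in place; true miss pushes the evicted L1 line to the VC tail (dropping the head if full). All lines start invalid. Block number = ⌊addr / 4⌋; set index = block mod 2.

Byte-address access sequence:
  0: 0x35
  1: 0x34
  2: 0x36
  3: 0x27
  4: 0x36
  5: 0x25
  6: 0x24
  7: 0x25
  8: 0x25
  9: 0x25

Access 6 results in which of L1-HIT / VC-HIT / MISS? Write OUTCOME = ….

  [0] addr=0x35 blk=13 s=1: MISS | VC []
  [1] addr=0x34 blk=13 s=1: L1-HIT | VC []
  [2] addr=0x36 blk=13 s=1: L1-HIT | VC []
  [3] addr=0x27 blk=9 s=1: MISS | VC [13]
  [4] addr=0x36 blk=13 s=1: VC-HIT | VC [9]
  [5] addr=0x25 blk=9 s=1: VC-HIT | VC [13]
  [6] addr=0x24 blk=9 s=1: L1-HIT | VC [13]
  [7] addr=0x25 blk=9 s=1: L1-HIT | VC [13]
  [8] addr=0x25 blk=9 s=1: L1-HIT | VC [13]
  [9] addr=0x25 blk=9 s=1: L1-HIT | VC [13]

OUTCOME = L1-HIT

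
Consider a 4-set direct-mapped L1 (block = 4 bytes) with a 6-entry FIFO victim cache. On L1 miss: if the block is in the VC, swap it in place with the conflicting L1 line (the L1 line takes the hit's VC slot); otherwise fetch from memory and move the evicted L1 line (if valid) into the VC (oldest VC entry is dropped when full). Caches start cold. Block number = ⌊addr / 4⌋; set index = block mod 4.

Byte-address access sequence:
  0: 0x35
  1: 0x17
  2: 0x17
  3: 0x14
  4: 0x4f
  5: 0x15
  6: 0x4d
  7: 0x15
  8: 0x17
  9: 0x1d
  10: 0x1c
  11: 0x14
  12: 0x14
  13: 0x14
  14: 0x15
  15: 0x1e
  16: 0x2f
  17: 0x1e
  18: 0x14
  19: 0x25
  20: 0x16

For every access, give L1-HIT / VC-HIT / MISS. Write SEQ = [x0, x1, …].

SEQ = [MISS, MISS, L1-HIT, L1-HIT, MISS, L1-HIT, L1-HIT, L1-HIT, L1-HIT, MISS, L1-HIT, L1-HIT, L1-HIT, L1-HIT, L1-HIT, L1-HIT, MISS, VC-HIT, L1-HIT, MISS, VC-HIT]

#0 0x35→b13/s1 MISS; vc=[]
#1 0x17→b5/s1 MISS; vc=[13]
#2 0x17→b5/s1 L1-HIT; vc=[13]
#3 0x14→b5/s1 L1-HIT; vc=[13]
#4 0x4f→b19/s3 MISS; vc=[13]
#5 0x15→b5/s1 L1-HIT; vc=[13]
#6 0x4d→b19/s3 L1-HIT; vc=[13]
#7 0x15→b5/s1 L1-HIT; vc=[13]
#8 0x17→b5/s1 L1-HIT; vc=[13]
#9 0x1d→b7/s3 MISS; vc=[13,19]
#10 0x1c→b7/s3 L1-HIT; vc=[13,19]
#11 0x14→b5/s1 L1-HIT; vc=[13,19]
#12 0x14→b5/s1 L1-HIT; vc=[13,19]
#13 0x14→b5/s1 L1-HIT; vc=[13,19]
#14 0x15→b5/s1 L1-HIT; vc=[13,19]
#15 0x1e→b7/s3 L1-HIT; vc=[13,19]
#16 0x2f→b11/s3 MISS; vc=[13,19,7]
#17 0x1e→b7/s3 VC-HIT; vc=[13,19,11]
#18 0x14→b5/s1 L1-HIT; vc=[13,19,11]
#19 0x25→b9/s1 MISS; vc=[13,19,11,5]
#20 0x16→b5/s1 VC-HIT; vc=[13,19,11,9]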